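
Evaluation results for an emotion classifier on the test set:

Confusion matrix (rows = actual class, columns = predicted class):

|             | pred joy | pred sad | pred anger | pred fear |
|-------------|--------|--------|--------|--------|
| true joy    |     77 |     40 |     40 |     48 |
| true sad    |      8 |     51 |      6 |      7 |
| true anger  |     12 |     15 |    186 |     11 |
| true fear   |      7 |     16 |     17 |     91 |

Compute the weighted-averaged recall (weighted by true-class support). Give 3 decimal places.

0.641

Per-class recall (TP/(TP+FN)):
  joy: TP=77, FN=40+40+48=128 → 77/205 = 0.3756
  sad: TP=51, FN=8+6+7=21 → 51/72 = 0.7083
  anger: TP=186, FN=12+15+11=38 → 186/224 = 0.8304
  fear: TP=91, FN=7+16+17=40 → 91/131 = 0.6947
Weighted-recall = Σ (supportᵢ/N)·recallᵢ with N=632: (205/632)·0.3756 + (72/632)·0.7083 + (224/632)·0.8304 + (131/632)·0.6947 = 0.641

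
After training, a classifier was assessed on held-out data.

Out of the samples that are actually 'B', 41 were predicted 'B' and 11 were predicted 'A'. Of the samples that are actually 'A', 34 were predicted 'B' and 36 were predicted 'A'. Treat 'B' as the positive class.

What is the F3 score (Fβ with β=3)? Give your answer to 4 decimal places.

0.7551

Fβ = (1+β²)·TP / ((1+β²)·TP + β²·FN + FP), with β²=9
= 10·41 / (10·41 + 9·11 + 34) = 0.7551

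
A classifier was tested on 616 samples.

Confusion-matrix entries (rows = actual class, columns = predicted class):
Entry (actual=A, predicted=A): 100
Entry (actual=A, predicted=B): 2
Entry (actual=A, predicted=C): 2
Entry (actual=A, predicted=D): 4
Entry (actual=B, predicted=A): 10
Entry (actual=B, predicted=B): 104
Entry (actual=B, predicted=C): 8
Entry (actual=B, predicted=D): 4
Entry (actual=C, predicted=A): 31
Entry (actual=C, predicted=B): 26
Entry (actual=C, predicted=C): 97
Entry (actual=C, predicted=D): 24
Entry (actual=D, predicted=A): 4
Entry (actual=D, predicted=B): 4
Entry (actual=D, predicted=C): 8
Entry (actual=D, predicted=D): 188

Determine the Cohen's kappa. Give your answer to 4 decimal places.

0.7219

Observed agreement pₒ = trace/N = 489/616 = 0.79383
Expected agreement pₑ = Σ (rowᵢ·colᵢ)/N² = (108·145 + 126·136 + 178·115 + 204·220)/616² = 0.25865
κ = (pₒ − pₑ)/(1 − pₑ) = (0.79383 − 0.25865)/(1 − 0.25865) = 0.7219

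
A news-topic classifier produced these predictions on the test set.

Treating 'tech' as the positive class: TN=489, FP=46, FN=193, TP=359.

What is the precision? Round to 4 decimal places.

Precision = TP/(TP+FP) = 359/(359+46) = 359/405 = 0.8864

0.8864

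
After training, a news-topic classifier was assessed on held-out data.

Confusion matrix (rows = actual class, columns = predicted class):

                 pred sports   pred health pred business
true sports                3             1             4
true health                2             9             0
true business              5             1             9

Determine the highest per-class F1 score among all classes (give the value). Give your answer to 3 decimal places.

0.818

Per-class F1 score (2·TP/(2·TP+FP+FN)):
  sports: TP=3, FP=2+5=7, FN=1+4=5 → 6/18 = 0.3333
  health: TP=9, FP=1+1=2, FN=2+0=2 → 18/22 = 0.8182
  business: TP=9, FP=4+0=4, FN=5+1=6 → 18/28 = 0.6429
Highest is class 'health' with F1 score = 0.818.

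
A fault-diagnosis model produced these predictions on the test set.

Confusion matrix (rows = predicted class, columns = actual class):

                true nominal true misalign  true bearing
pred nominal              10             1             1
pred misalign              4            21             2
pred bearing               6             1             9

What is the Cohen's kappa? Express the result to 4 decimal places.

0.5816

Observed agreement pₒ = trace/N = 40/55 = 0.72727
Expected agreement pₑ = Σ (rowᵢ·colᵢ)/N² = (20·12 + 23·27 + 12·16)/55² = 0.34810
κ = (pₒ − pₑ)/(1 − pₑ) = (0.72727 − 0.34810)/(1 − 0.34810) = 0.5816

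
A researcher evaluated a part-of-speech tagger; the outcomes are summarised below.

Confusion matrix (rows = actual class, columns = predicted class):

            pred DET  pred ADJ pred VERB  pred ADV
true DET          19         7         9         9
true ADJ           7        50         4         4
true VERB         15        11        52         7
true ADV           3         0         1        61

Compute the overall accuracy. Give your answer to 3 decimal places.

0.703

Accuracy = trace / total = (19+50+52+61=182) / 259 = 182/259 = 0.703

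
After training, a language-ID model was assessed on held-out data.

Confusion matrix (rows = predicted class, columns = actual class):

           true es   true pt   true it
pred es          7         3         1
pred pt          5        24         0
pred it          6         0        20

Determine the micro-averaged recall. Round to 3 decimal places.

0.773

Micro-averaging pools counts across classes: ΣTP=51, ΣFP=15, ΣFN=15.
Micro-recall = TP/(TP+FN) on pooled counts = 0.773 (equals overall accuracy in single-label multiclass).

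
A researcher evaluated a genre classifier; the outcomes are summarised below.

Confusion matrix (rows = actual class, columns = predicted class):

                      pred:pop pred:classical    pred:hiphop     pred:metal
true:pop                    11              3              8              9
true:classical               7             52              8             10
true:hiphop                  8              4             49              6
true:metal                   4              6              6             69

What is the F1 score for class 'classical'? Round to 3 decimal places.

One-vs-rest for 'classical': TP = diagonal; FP = other classes predicted 'classical'; FN = 'classical' predicted as other.
F1 score = 2·TP/(2·TP+FP+FN).
classical: TP=52, FP=3+4+6=13, FN=7+8+10=25 → 104/142 = 0.7324

0.732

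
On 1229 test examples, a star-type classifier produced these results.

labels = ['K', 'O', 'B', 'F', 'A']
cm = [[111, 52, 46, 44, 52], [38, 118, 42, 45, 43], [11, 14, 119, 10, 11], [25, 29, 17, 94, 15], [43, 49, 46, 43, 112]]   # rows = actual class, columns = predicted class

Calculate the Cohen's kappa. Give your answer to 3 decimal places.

Observed agreement pₒ = trace/N = 554/1229 = 0.4508
Expected agreement pₑ = Σ (rowᵢ·colᵢ)/N² = (305·228 + 286·262 + 165·270 + 180·236 + 293·233)/1229² = 0.1985
κ = (pₒ − pₑ)/(1 − pₑ) = (0.4508 − 0.1985)/(1 − 0.1985) = 0.315

0.315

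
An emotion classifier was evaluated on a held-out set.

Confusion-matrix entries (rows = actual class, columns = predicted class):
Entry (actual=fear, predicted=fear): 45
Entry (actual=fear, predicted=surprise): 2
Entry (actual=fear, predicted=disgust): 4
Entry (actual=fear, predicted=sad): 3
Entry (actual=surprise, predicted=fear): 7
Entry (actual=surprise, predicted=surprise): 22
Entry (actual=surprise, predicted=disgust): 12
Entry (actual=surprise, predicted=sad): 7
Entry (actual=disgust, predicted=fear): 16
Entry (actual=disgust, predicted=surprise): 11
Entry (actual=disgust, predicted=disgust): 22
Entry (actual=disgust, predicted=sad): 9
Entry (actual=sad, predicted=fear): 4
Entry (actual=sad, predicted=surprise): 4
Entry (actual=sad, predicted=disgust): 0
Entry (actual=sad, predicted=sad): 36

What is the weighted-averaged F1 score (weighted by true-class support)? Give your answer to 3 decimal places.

Per-class F1 score (2·TP/(2·TP+FP+FN)):
  fear: TP=45, FP=7+16+4=27, FN=2+4+3=9 → 90/126 = 0.7143
  surprise: TP=22, FP=2+11+4=17, FN=7+12+7=26 → 44/87 = 0.5057
  disgust: TP=22, FP=4+12+0=16, FN=16+11+9=36 → 44/96 = 0.4583
  sad: TP=36, FP=3+7+9=19, FN=4+4+0=8 → 72/99 = 0.7273
Weighted-F1 score = Σ (supportᵢ/N)·F1 scoreᵢ with N=204: (54/204)·0.7143 + (48/204)·0.5057 + (58/204)·0.4583 + (44/204)·0.7273 = 0.595

0.595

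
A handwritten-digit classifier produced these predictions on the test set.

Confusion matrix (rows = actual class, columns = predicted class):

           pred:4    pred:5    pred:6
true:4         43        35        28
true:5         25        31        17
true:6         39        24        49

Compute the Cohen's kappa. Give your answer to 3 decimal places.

0.131

Observed agreement pₒ = trace/N = 123/291 = 0.4227
Expected agreement pₑ = Σ (rowᵢ·colᵢ)/N² = (106·107 + 73·90 + 112·94)/291² = 0.3358
κ = (pₒ − pₑ)/(1 − pₑ) = (0.4227 − 0.3358)/(1 − 0.3358) = 0.131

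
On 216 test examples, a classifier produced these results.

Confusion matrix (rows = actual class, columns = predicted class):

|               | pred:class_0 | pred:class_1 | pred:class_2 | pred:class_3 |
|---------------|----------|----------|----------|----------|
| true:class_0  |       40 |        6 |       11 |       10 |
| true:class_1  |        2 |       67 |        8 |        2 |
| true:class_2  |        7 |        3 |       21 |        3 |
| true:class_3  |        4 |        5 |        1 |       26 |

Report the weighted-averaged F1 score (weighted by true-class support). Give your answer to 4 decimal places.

Per-class F1 score (2·TP/(2·TP+FP+FN)):
  class_0: TP=40, FP=2+7+4=13, FN=6+11+10=27 → 80/120 = 0.66667
  class_1: TP=67, FP=6+3+5=14, FN=2+8+2=12 → 134/160 = 0.83750
  class_2: TP=21, FP=11+8+1=20, FN=7+3+3=13 → 42/75 = 0.56000
  class_3: TP=26, FP=10+2+3=15, FN=4+5+1=10 → 52/77 = 0.67532
Weighted-F1 score = Σ (supportᵢ/N)·F1 scoreᵢ with N=216: (67/216)·0.66667 + (79/216)·0.83750 + (34/216)·0.56000 + (36/216)·0.67532 = 0.7138

0.7138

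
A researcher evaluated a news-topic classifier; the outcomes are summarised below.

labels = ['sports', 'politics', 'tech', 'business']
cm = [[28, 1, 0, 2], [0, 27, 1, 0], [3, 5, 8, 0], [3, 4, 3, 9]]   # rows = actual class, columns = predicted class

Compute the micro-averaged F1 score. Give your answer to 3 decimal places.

Micro-averaging pools counts across classes: ΣTP=72, ΣFP=22, ΣFN=22.
Micro-F1 score = 2·TP/(2·TP+FP+FN) on pooled counts = 0.766 (equals overall accuracy in single-label multiclass).

0.766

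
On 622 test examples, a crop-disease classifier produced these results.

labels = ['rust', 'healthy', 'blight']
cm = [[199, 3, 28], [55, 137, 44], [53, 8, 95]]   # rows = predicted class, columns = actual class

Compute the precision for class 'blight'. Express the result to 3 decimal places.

precision = TP/(TP+FP).
blight: TP=95, FP=53+8=61 → 95/156 = 0.6090

0.609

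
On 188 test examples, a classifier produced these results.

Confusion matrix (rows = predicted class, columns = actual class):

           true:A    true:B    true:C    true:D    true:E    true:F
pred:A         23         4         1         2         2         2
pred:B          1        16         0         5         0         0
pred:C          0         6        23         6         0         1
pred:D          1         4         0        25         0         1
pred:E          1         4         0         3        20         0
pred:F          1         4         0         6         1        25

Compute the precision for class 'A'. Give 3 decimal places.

0.676

One-vs-rest for 'A': TP = diagonal; FP = other classes predicted 'A'; FN = 'A' predicted as other.
precision = TP/(TP+FP).
A: TP=23, FP=4+1+2+2+2=11 → 23/34 = 0.6765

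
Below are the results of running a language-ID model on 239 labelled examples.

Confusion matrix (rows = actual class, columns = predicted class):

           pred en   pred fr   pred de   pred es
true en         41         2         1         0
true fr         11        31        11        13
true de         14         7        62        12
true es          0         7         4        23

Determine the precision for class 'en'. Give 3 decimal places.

0.621

Treat 'en' as positive and all other classes as negative.
precision = TP/(TP+FP).
en: TP=41, FP=11+14+0=25 → 41/66 = 0.6212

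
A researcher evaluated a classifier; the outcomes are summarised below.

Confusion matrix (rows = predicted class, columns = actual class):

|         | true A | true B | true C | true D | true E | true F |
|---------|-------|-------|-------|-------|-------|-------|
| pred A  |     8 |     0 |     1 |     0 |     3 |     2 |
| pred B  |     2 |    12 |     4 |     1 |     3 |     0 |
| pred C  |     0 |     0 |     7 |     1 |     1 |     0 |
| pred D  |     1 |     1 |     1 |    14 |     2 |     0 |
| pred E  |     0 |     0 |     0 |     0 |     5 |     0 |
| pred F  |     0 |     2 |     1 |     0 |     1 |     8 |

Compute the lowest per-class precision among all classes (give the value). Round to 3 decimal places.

Per-class precision (TP/(TP+FP)):
  A: TP=8, FP=0+1+0+3+2=6 → 8/14 = 0.5714
  B: TP=12, FP=2+4+1+3+0=10 → 12/22 = 0.5455
  C: TP=7, FP=0+0+1+1+0=2 → 7/9 = 0.7778
  D: TP=14, FP=1+1+1+2+0=5 → 14/19 = 0.7368
  E: TP=5, FP=0+0+0+0+0=0 → 5/5 = 1.0000
  F: TP=8, FP=0+2+1+0+1=4 → 8/12 = 0.6667
Lowest is class 'B' with precision = 0.545.

0.545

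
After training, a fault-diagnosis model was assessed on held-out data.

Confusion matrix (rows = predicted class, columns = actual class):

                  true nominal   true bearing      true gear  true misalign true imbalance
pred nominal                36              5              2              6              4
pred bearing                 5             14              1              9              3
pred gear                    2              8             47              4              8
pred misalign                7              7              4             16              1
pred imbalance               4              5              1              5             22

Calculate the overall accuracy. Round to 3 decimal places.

Accuracy = trace / total = (36+14+47+16+22=135) / 226 = 135/226 = 0.597

0.597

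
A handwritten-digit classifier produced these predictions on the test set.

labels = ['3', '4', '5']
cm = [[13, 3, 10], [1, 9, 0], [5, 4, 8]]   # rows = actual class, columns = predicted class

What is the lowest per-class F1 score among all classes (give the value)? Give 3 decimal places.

0.457

Per-class F1 score (2·TP/(2·TP+FP+FN)):
  3: TP=13, FP=1+5=6, FN=3+10=13 → 26/45 = 0.5778
  4: TP=9, FP=3+4=7, FN=1+0=1 → 18/26 = 0.6923
  5: TP=8, FP=10+0=10, FN=5+4=9 → 16/35 = 0.4571
Lowest is class '5' with F1 score = 0.457.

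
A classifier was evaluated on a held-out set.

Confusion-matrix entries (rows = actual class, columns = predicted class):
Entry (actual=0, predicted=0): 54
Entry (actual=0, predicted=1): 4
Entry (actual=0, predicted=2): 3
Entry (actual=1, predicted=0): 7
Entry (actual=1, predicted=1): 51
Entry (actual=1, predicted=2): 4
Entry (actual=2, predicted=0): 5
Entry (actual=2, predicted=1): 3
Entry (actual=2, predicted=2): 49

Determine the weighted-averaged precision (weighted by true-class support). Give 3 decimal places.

Per-class precision (TP/(TP+FP)):
  0: TP=54, FP=7+5=12 → 54/66 = 0.8182
  1: TP=51, FP=4+3=7 → 51/58 = 0.8793
  2: TP=49, FP=3+4=7 → 49/56 = 0.8750
Weighted-precision = Σ (supportᵢ/N)·precisionᵢ with N=180: (61/180)·0.8182 + (62/180)·0.8793 + (57/180)·0.8750 = 0.857

0.857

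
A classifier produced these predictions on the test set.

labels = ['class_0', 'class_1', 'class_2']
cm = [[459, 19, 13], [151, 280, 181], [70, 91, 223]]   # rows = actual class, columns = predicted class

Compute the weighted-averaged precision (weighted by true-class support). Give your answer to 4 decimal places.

0.6565

Per-class precision (TP/(TP+FP)):
  class_0: TP=459, FP=151+70=221 → 459/680 = 0.67500
  class_1: TP=280, FP=19+91=110 → 280/390 = 0.71795
  class_2: TP=223, FP=13+181=194 → 223/417 = 0.53477
Weighted-precision = Σ (supportᵢ/N)·precisionᵢ with N=1487: (491/1487)·0.67500 + (612/1487)·0.71795 + (384/1487)·0.53477 = 0.6565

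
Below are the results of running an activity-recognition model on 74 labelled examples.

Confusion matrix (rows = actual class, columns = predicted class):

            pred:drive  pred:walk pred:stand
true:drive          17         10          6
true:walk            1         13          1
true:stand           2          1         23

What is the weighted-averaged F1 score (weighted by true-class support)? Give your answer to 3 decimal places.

0.710

Per-class F1 score (2·TP/(2·TP+FP+FN)):
  drive: TP=17, FP=1+2=3, FN=10+6=16 → 34/53 = 0.6415
  walk: TP=13, FP=10+1=11, FN=1+1=2 → 26/39 = 0.6667
  stand: TP=23, FP=6+1=7, FN=2+1=3 → 46/56 = 0.8214
Weighted-F1 score = Σ (supportᵢ/N)·F1 scoreᵢ with N=74: (33/74)·0.6415 + (15/74)·0.6667 + (26/74)·0.8214 = 0.710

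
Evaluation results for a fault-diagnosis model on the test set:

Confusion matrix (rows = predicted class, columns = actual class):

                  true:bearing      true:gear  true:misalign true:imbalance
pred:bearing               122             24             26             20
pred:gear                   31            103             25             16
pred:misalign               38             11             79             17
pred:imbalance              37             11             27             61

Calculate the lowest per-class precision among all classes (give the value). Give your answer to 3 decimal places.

Per-class precision (TP/(TP+FP)):
  bearing: TP=122, FP=24+26+20=70 → 122/192 = 0.6354
  gear: TP=103, FP=31+25+16=72 → 103/175 = 0.5886
  misalign: TP=79, FP=38+11+17=66 → 79/145 = 0.5448
  imbalance: TP=61, FP=37+11+27=75 → 61/136 = 0.4485
Lowest is class 'imbalance' with precision = 0.449.

0.449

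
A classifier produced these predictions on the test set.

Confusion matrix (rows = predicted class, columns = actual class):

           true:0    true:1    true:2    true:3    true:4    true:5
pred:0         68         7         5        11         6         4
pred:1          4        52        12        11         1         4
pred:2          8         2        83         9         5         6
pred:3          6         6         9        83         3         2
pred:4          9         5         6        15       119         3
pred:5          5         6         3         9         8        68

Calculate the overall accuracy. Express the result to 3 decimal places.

0.713

Accuracy = trace / total = (68+52+83+83+119+68=473) / 663 = 473/663 = 0.713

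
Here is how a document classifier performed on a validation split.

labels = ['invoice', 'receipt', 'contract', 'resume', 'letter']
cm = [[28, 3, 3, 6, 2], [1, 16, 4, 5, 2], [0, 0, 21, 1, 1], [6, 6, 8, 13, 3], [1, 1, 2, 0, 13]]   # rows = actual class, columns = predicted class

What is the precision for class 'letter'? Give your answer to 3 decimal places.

0.619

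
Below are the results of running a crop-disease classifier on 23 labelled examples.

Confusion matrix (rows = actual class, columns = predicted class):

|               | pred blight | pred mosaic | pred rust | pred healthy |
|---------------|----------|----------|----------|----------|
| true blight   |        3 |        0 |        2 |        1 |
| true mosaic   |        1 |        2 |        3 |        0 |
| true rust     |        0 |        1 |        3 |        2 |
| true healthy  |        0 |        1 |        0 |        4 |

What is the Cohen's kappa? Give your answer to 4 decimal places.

Observed agreement pₒ = trace/N = 12/23 = 0.52174
Expected agreement pₑ = Σ (rowᵢ·colᵢ)/N² = (6·4 + 6·4 + 6·8 + 5·7)/23² = 0.24764
κ = (pₒ − pₑ)/(1 − pₑ) = (0.52174 − 0.24764)/(1 − 0.24764) = 0.3643

0.3643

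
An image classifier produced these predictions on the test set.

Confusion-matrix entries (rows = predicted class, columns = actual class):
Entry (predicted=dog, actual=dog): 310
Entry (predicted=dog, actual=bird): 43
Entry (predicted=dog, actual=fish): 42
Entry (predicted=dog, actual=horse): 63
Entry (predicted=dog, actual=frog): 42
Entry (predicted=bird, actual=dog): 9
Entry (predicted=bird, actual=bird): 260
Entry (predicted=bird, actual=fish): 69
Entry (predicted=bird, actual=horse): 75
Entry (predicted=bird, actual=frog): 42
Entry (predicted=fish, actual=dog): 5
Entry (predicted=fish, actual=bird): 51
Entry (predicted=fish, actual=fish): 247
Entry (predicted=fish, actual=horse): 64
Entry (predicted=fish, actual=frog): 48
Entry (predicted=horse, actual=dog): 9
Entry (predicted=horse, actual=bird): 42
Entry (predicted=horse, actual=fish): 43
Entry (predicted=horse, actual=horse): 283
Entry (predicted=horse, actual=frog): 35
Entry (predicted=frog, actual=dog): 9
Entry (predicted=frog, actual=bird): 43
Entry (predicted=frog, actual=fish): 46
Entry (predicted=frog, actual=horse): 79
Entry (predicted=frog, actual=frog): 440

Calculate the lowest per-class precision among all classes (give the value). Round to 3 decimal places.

Per-class precision (TP/(TP+FP)):
  dog: TP=310, FP=43+42+63+42=190 → 310/500 = 0.6200
  bird: TP=260, FP=9+69+75+42=195 → 260/455 = 0.5714
  fish: TP=247, FP=5+51+64+48=168 → 247/415 = 0.5952
  horse: TP=283, FP=9+42+43+35=129 → 283/412 = 0.6869
  frog: TP=440, FP=9+43+46+79=177 → 440/617 = 0.7131
Lowest is class 'bird' with precision = 0.571.

0.571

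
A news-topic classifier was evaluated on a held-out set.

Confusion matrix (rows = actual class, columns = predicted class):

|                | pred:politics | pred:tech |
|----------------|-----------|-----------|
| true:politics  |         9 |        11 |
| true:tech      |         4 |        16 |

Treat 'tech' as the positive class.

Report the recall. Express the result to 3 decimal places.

0.800

Recall = TP/(TP+FN) = 16/(16+4) = 16/20 = 0.800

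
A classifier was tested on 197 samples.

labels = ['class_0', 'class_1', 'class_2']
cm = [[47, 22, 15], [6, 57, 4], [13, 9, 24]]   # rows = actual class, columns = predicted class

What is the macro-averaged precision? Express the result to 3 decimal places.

0.639

Per-class precision (TP/(TP+FP)):
  class_0: TP=47, FP=6+13=19 → 47/66 = 0.7121
  class_1: TP=57, FP=22+9=31 → 57/88 = 0.6477
  class_2: TP=24, FP=15+4=19 → 24/43 = 0.5581
Macro-precision = mean = (0.7121 + 0.6477 + 0.5581) / 3 = 0.639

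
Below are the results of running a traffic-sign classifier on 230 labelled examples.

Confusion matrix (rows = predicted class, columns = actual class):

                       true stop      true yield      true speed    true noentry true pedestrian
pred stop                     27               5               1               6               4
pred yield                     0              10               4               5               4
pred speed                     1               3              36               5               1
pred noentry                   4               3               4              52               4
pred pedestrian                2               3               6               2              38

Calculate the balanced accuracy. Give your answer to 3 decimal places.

Balanced accuracy = mean of per-class recall.
  stop: recall = 27/34 = 0.7941
  yield: recall = 10/24 = 0.4167
  speed: recall = 36/51 = 0.7059
  noentry: recall = 52/70 = 0.7429
  pedestrian: recall = 38/51 = 0.7451
Mean = (0.7941 + 0.4167 + 0.7059 + 0.7429 + 0.7451) / 5 = 0.681

0.681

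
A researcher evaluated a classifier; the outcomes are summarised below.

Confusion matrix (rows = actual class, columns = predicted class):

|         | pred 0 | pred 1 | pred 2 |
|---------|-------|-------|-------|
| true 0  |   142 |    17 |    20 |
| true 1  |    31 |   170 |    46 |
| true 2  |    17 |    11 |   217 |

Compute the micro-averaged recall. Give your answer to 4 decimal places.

Micro-averaging pools counts across classes: ΣTP=529, ΣFP=142, ΣFN=142.
Micro-recall = TP/(TP+FN) on pooled counts = 0.7884 (equals overall accuracy in single-label multiclass).

0.7884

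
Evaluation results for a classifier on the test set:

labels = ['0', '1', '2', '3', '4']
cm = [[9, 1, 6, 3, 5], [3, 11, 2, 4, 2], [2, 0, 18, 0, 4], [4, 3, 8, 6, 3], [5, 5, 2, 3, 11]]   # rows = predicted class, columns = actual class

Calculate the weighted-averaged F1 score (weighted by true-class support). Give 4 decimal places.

Per-class F1 score (2·TP/(2·TP+FP+FN)):
  0: TP=9, FP=1+6+3+5=15, FN=3+2+4+5=14 → 18/47 = 0.38298
  1: TP=11, FP=3+2+4+2=11, FN=1+0+3+5=9 → 22/42 = 0.52381
  2: TP=18, FP=2+0+0+4=6, FN=6+2+8+2=18 → 36/60 = 0.60000
  3: TP=6, FP=4+3+8+3=18, FN=3+4+0+3=10 → 12/40 = 0.30000
  4: TP=11, FP=5+5+2+3=15, FN=5+2+4+3=14 → 22/51 = 0.43137
Weighted-F1 score = Σ (supportᵢ/N)·F1 scoreᵢ with N=120: (23/120)·0.38298 + (20/120)·0.52381 + (36/120)·0.60000 + (16/120)·0.30000 + (25/120)·0.43137 = 0.4706

0.4706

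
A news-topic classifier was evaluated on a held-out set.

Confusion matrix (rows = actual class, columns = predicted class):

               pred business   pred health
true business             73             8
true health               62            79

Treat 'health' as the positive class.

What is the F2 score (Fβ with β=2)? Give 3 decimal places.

Fβ = (1+β²)·TP / ((1+β²)·TP + β²·FN + FP), with β²=4
= 5·79 / (5·79 + 4·62 + 8) = 0.607

0.607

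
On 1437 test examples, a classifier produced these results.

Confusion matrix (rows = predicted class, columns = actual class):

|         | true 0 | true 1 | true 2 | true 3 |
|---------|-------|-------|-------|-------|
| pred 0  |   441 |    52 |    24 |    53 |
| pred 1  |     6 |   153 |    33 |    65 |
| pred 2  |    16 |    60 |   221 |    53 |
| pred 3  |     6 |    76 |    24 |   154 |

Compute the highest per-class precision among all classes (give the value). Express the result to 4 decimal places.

Per-class precision (TP/(TP+FP)):
  0: TP=441, FP=52+24+53=129 → 441/570 = 0.77368
  1: TP=153, FP=6+33+65=104 → 153/257 = 0.59533
  2: TP=221, FP=16+60+53=129 → 221/350 = 0.63143
  3: TP=154, FP=6+76+24=106 → 154/260 = 0.59231
Highest is class '0' with precision = 0.7737.

0.7737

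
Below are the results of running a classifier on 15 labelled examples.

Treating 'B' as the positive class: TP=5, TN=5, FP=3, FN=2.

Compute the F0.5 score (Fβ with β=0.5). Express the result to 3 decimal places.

Fβ = (1+β²)·TP / ((1+β²)·TP + β²·FN + FP), with β²=1/4
= 1.25·5 / (1.25·5 + 0.25·2 + 3) = 0.641

0.641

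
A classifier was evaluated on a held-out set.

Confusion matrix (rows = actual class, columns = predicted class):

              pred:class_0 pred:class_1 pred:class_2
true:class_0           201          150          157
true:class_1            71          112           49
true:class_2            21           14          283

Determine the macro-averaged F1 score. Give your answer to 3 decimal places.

0.548

Per-class F1 score (2·TP/(2·TP+FP+FN)):
  class_0: TP=201, FP=71+21=92, FN=150+157=307 → 402/801 = 0.5019
  class_1: TP=112, FP=150+14=164, FN=71+49=120 → 224/508 = 0.4409
  class_2: TP=283, FP=157+49=206, FN=21+14=35 → 566/807 = 0.7014
Macro-F1 score = mean = (0.5019 + 0.4409 + 0.7014) / 3 = 0.548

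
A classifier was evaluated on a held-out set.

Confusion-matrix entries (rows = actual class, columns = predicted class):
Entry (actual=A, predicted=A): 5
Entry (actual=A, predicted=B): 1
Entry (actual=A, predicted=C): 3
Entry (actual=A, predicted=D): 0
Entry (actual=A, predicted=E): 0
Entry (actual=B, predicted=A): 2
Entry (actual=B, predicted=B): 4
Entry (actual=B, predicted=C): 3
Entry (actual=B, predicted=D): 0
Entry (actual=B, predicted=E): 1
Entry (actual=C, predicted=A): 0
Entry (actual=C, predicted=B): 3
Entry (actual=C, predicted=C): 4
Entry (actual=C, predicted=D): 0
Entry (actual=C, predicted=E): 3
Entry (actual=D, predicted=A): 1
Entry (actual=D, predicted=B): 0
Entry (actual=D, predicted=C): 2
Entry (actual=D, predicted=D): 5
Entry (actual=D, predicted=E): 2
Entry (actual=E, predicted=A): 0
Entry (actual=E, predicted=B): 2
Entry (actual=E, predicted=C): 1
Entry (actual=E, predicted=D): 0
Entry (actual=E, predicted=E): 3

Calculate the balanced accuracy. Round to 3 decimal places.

Balanced accuracy = mean of per-class recall.
  A: recall = 5/9 = 0.5556
  B: recall = 4/10 = 0.4000
  C: recall = 4/10 = 0.4000
  D: recall = 5/10 = 0.5000
  E: recall = 3/6 = 0.5000
Mean = (0.5556 + 0.4000 + 0.4000 + 0.5000 + 0.5000) / 5 = 0.471

0.471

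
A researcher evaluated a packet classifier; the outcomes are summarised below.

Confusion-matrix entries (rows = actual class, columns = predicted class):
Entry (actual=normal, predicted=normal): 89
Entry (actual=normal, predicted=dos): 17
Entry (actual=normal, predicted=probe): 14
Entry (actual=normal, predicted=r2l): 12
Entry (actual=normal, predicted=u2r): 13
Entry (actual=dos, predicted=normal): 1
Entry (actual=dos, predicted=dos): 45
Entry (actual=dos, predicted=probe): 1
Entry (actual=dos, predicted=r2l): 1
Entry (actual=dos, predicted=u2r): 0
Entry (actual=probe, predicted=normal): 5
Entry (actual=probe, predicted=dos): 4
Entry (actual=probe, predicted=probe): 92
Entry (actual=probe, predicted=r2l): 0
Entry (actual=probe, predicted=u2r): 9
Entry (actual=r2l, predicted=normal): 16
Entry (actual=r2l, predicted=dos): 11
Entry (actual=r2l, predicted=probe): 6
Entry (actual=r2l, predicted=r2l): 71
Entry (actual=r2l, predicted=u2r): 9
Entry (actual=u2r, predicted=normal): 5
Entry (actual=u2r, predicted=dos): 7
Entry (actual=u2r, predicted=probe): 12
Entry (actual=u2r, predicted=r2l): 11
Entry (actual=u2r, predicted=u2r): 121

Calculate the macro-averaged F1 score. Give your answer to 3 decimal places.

0.723

Per-class F1 score (2·TP/(2·TP+FP+FN)):
  normal: TP=89, FP=1+5+16+5=27, FN=17+14+12+13=56 → 178/261 = 0.6820
  dos: TP=45, FP=17+4+11+7=39, FN=1+1+1+0=3 → 90/132 = 0.6818
  probe: TP=92, FP=14+1+6+12=33, FN=5+4+0+9=18 → 184/235 = 0.7830
  r2l: TP=71, FP=12+1+0+11=24, FN=16+11+6+9=42 → 142/208 = 0.6827
  u2r: TP=121, FP=13+0+9+9=31, FN=5+7+12+11=35 → 242/308 = 0.7857
Macro-F1 score = mean = (0.6820 + 0.6818 + 0.7830 + 0.6827 + 0.7857) / 5 = 0.723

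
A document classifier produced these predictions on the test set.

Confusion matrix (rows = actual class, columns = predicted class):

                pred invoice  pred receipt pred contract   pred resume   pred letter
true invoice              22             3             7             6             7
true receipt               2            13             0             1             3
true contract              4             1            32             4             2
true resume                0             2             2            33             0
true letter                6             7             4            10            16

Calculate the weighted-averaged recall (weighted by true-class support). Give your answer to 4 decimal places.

0.6203

Per-class recall (TP/(TP+FN)):
  invoice: TP=22, FN=3+7+6+7=23 → 22/45 = 0.48889
  receipt: TP=13, FN=2+0+1+3=6 → 13/19 = 0.68421
  contract: TP=32, FN=4+1+4+2=11 → 32/43 = 0.74419
  resume: TP=33, FN=0+2+2+0=4 → 33/37 = 0.89189
  letter: TP=16, FN=6+7+4+10=27 → 16/43 = 0.37209
Weighted-recall = Σ (supportᵢ/N)·recallᵢ with N=187: (45/187)·0.48889 + (19/187)·0.68421 + (43/187)·0.74419 + (37/187)·0.89189 + (43/187)·0.37209 = 0.6203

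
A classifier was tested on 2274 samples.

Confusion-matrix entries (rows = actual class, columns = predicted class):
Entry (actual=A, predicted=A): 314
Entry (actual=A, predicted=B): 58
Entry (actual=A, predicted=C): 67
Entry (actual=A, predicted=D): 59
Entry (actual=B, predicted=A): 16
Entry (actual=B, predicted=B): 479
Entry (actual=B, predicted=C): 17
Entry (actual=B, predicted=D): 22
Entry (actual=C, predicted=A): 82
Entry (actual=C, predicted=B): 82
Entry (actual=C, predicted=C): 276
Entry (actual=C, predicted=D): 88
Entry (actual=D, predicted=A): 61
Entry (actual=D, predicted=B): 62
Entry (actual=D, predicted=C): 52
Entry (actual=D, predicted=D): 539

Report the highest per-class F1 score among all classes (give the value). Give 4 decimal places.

0.7885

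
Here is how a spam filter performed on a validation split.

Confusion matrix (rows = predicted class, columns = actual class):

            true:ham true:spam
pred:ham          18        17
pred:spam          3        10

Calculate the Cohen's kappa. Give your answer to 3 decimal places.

0.212

Observed agreement pₒ = trace/N = 28/48 = 0.5833
Expected agreement pₑ = Σ (rowᵢ·colᵢ)/N² = (21·35 + 27·13)/48² = 0.4714
κ = (pₒ − pₑ)/(1 − pₑ) = (0.5833 − 0.4714)/(1 − 0.4714) = 0.212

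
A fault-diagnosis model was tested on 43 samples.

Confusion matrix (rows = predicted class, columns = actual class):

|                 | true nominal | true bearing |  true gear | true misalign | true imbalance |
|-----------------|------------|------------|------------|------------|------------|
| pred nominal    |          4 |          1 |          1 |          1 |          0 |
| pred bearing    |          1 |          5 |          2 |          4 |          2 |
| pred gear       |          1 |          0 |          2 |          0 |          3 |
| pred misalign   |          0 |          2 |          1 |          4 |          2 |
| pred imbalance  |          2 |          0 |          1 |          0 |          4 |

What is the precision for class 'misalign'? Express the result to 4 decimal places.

0.4444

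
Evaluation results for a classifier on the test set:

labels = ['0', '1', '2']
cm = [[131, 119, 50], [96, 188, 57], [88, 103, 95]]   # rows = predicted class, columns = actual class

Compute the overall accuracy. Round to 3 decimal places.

Accuracy = trace / total = (131+188+95=414) / 927 = 414/927 = 0.447

0.447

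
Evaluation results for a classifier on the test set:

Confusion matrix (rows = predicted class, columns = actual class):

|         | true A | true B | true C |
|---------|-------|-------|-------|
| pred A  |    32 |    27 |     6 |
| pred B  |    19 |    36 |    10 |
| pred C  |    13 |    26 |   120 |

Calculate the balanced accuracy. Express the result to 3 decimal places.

0.596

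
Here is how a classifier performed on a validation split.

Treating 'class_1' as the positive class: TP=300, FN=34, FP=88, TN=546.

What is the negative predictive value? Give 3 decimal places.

0.941

NPV = TN/(TN+FN) = 546/(546+34) = 0.941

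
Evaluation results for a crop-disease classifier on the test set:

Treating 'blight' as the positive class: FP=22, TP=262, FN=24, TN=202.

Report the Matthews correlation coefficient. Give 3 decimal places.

MCC = (TP·TN − FP·FN) / √((TP+FP)(TP+FN)(TN+FP)(TN+FN))
Numerator = 262·202 − 22·24 = 52396
Denominator = √(284·286·224·226) = √4111883776 = 64123.9719
MCC = 52396 / 64123.9719 = 0.817

0.817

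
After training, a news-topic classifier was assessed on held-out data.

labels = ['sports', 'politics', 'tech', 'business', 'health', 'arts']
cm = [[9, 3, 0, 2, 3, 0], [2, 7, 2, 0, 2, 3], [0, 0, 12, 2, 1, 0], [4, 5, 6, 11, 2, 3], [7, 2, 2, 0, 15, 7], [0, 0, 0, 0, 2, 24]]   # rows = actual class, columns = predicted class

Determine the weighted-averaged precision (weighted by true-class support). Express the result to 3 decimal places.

0.588

Per-class precision (TP/(TP+FP)):
  sports: TP=9, FP=2+0+4+7+0=13 → 9/22 = 0.4091
  politics: TP=7, FP=3+0+5+2+0=10 → 7/17 = 0.4118
  tech: TP=12, FP=0+2+6+2+0=10 → 12/22 = 0.5455
  business: TP=11, FP=2+0+2+0+0=4 → 11/15 = 0.7333
  health: TP=15, FP=3+2+1+2+2=10 → 15/25 = 0.6000
  arts: TP=24, FP=0+3+0+3+7=13 → 24/37 = 0.6486
Weighted-precision = Σ (supportᵢ/N)·precisionᵢ with N=138: (17/138)·0.4091 + (16/138)·0.4118 + (15/138)·0.5455 + (31/138)·0.7333 + (33/138)·0.6000 + (26/138)·0.6486 = 0.588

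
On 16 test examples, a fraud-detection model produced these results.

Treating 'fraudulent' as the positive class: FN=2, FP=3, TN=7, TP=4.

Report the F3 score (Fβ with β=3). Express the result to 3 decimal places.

Fβ = (1+β²)·TP / ((1+β²)·TP + β²·FN + FP), with β²=9
= 10·4 / (10·4 + 9·2 + 3) = 0.656

0.656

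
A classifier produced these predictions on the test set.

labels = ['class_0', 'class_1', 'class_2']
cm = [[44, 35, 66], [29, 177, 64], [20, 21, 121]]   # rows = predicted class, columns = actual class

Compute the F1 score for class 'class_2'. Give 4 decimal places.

0.5860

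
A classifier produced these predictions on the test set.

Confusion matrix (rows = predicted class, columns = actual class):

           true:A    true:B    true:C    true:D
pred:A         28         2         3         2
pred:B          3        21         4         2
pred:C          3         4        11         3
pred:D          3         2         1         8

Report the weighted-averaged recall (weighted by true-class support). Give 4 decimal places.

Per-class recall (TP/(TP+FN)):
  A: TP=28, FN=3+3+3=9 → 28/37 = 0.75676
  B: TP=21, FN=2+4+2=8 → 21/29 = 0.72414
  C: TP=11, FN=3+4+1=8 → 11/19 = 0.57895
  D: TP=8, FN=2+2+3=7 → 8/15 = 0.53333
Weighted-recall = Σ (supportᵢ/N)·recallᵢ with N=100: (37/100)·0.75676 + (29/100)·0.72414 + (19/100)·0.57895 + (15/100)·0.53333 = 0.6800

0.6800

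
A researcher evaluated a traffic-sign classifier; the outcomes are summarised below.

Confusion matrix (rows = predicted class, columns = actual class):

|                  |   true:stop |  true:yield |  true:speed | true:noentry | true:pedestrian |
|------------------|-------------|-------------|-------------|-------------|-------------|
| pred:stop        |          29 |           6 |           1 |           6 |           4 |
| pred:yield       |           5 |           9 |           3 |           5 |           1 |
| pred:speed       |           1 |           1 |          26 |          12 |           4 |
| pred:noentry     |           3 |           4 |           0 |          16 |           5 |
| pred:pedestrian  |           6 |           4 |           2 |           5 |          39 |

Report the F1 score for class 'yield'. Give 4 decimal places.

0.3830

Take TP from the diagonal, FP from the rest of the 'yield' prediction marginal, FN from the rest of the 'yield' actual marginal.
F1 score = 2·TP/(2·TP+FP+FN).
yield: TP=9, FP=5+3+5+1=14, FN=6+1+4+4=15 → 18/47 = 0.38298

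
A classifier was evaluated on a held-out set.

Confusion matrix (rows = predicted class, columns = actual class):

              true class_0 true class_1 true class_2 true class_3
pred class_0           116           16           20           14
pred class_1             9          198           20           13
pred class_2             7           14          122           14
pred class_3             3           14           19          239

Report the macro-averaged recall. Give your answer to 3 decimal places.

0.801

Per-class recall (TP/(TP+FN)):
  class_0: TP=116, FN=9+7+3=19 → 116/135 = 0.8593
  class_1: TP=198, FN=16+14+14=44 → 198/242 = 0.8182
  class_2: TP=122, FN=20+20+19=59 → 122/181 = 0.6740
  class_3: TP=239, FN=14+13+14=41 → 239/280 = 0.8536
Macro-recall = mean = (0.8593 + 0.8182 + 0.6740 + 0.8536) / 4 = 0.801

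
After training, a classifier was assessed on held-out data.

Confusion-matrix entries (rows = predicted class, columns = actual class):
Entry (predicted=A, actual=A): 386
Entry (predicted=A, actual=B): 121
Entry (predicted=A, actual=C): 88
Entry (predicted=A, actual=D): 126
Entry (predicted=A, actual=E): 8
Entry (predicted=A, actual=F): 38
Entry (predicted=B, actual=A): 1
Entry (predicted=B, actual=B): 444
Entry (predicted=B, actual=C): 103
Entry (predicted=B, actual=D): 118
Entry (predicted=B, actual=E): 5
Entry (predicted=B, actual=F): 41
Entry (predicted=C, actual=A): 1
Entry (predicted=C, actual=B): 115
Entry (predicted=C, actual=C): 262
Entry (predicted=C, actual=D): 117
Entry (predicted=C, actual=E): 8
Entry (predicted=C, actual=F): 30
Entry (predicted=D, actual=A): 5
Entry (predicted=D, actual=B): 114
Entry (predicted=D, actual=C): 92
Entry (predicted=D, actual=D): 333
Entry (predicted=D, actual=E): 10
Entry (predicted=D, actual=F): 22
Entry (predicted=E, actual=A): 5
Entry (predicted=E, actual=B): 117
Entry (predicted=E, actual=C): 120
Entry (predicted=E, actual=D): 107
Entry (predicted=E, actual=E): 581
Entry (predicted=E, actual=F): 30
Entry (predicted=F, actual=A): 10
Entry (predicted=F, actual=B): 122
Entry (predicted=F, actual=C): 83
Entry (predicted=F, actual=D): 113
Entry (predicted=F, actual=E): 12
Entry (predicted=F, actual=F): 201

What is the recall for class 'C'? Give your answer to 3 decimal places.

0.350

Treat 'C' as positive and all other classes as negative.
recall = TP/(TP+FN).
C: TP=262, FN=88+103+92+120+83=486 → 262/748 = 0.3503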